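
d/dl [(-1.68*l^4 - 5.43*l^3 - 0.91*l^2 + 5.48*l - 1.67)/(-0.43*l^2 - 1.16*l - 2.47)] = (1.4448*l^5 + 8.1813*l^4 + 29.196*l^3 + 43.6483*l^2 + 3.0592*l - 15.4728)/(0.1849*l^4 + 0.9976*l^3 + 3.4698*l^2 + 5.7304*l + 6.1009)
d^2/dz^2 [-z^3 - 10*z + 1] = -6*z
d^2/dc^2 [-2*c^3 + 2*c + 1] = -12*c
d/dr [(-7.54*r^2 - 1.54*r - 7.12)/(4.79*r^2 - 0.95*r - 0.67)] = (14.5396*r^2 + 78.3132*r - 5.7322)/(22.9441*r^4 - 9.101*r^3 - 5.5161*r^2 + 1.273*r + 0.4489)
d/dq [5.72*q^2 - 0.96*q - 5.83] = 11.44*q - 0.96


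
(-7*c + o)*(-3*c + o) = 21*c^2 - 10*c*o + o^2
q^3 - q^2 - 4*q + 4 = (q - 2)*(q - 1)*(q + 2)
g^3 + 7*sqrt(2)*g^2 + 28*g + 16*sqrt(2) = (g + sqrt(2))*(g + 2*sqrt(2))*(g + 4*sqrt(2))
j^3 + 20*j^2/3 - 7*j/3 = j*(j - 1/3)*(j + 7)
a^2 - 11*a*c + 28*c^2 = (a - 7*c)*(a - 4*c)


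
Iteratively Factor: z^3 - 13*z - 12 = (z + 3)*(z^2 - 3*z - 4) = (z - 4)*(z + 3)*(z + 1)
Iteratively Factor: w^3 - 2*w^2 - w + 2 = (w + 1)*(w^2 - 3*w + 2) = (w - 2)*(w + 1)*(w - 1)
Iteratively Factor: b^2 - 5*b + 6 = (b - 3)*(b - 2)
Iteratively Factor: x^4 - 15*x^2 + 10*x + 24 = (x + 1)*(x^3 - x^2 - 14*x + 24) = (x + 1)*(x + 4)*(x^2 - 5*x + 6) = (x - 2)*(x + 1)*(x + 4)*(x - 3)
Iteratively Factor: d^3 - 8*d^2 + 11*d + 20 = (d - 4)*(d^2 - 4*d - 5) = (d - 4)*(d + 1)*(d - 5)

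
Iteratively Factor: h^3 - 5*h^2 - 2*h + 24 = (h - 4)*(h^2 - h - 6) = (h - 4)*(h + 2)*(h - 3)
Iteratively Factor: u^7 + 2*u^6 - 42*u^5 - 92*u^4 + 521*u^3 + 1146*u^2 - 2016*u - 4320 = (u + 2)*(u^6 - 42*u^4 - 8*u^3 + 537*u^2 + 72*u - 2160) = (u + 2)*(u + 4)*(u^5 - 4*u^4 - 26*u^3 + 96*u^2 + 153*u - 540) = (u + 2)*(u + 4)^2*(u^4 - 8*u^3 + 6*u^2 + 72*u - 135) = (u - 3)*(u + 2)*(u + 4)^2*(u^3 - 5*u^2 - 9*u + 45) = (u - 5)*(u - 3)*(u + 2)*(u + 4)^2*(u^2 - 9) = (u - 5)*(u - 3)*(u + 2)*(u + 3)*(u + 4)^2*(u - 3)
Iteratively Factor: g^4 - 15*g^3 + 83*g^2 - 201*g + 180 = (g - 3)*(g^3 - 12*g^2 + 47*g - 60) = (g - 5)*(g - 3)*(g^2 - 7*g + 12) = (g - 5)*(g - 3)^2*(g - 4)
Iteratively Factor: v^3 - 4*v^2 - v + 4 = (v + 1)*(v^2 - 5*v + 4) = (v - 4)*(v + 1)*(v - 1)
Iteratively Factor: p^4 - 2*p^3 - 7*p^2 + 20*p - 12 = (p + 3)*(p^3 - 5*p^2 + 8*p - 4) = (p - 2)*(p + 3)*(p^2 - 3*p + 2) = (p - 2)^2*(p + 3)*(p - 1)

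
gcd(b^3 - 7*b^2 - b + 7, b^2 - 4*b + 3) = b - 1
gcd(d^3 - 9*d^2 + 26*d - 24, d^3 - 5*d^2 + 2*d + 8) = d^2 - 6*d + 8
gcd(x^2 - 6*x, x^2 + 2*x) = x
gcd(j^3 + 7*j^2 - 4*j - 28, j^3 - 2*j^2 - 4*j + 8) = j^2 - 4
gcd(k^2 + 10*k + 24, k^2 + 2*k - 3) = 1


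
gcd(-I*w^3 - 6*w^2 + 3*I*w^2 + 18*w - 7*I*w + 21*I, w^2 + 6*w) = 1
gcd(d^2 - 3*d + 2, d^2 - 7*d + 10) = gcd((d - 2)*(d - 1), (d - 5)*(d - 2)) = d - 2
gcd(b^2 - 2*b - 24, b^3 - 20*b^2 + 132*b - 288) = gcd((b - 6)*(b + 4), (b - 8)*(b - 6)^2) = b - 6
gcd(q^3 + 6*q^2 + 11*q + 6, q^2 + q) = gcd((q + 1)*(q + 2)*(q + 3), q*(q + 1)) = q + 1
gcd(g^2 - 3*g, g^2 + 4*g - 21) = g - 3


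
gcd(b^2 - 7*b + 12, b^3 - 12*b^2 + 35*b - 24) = b - 3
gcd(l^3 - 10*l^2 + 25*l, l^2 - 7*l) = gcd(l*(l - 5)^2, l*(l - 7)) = l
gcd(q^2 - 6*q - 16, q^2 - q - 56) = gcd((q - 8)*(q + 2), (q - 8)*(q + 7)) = q - 8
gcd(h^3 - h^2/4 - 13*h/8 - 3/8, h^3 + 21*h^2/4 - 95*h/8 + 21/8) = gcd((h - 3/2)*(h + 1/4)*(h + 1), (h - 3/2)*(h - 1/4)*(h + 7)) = h - 3/2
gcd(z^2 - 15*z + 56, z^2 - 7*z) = z - 7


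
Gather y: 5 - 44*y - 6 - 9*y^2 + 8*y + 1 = -9*y^2 - 36*y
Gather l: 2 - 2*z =2 - 2*z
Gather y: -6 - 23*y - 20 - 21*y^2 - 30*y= -21*y^2 - 53*y - 26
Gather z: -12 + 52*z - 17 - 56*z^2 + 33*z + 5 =-56*z^2 + 85*z - 24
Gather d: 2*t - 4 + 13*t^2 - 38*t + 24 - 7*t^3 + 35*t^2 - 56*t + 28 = -7*t^3 + 48*t^2 - 92*t + 48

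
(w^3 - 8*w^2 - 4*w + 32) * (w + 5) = w^4 - 3*w^3 - 44*w^2 + 12*w + 160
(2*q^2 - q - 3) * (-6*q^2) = -12*q^4 + 6*q^3 + 18*q^2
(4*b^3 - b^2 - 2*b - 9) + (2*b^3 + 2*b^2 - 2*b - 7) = 6*b^3 + b^2 - 4*b - 16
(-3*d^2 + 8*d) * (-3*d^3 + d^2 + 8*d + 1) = 9*d^5 - 27*d^4 - 16*d^3 + 61*d^2 + 8*d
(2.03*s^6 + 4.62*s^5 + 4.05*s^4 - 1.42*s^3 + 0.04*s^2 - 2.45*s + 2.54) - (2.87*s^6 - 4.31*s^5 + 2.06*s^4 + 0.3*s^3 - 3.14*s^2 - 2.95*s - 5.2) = -0.84*s^6 + 8.93*s^5 + 1.99*s^4 - 1.72*s^3 + 3.18*s^2 + 0.5*s + 7.74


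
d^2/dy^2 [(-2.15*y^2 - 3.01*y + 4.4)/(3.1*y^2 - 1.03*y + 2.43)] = (2.8421709430404e-14*y^4 - 71.5821*y^3 + 350.8797*y^2 + 51.75078*y - 97.413008)/(29.791*y^6 - 29.6949*y^5 + 79.92327*y^4 - 47.646667*y^3 + 62.649531*y^2 - 18.246141*y + 14.348907)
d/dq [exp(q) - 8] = exp(q)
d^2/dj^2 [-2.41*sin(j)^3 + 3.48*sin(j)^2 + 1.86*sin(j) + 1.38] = -0.0524999999999984*sin(j) - 5.4225*sin(3*j) + 6.96*cos(2*j)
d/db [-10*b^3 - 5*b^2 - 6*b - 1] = -30*b^2 - 10*b - 6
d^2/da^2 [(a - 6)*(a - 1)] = 2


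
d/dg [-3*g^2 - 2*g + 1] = -6*g - 2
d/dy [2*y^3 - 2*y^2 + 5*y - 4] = 6*y^2 - 4*y + 5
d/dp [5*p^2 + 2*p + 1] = 10*p + 2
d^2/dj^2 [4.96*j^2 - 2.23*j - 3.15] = 9.92000000000000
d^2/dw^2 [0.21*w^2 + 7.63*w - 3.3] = 0.420000000000000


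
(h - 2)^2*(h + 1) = h^3 - 3*h^2 + 4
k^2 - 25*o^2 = (k - 5*o)*(k + 5*o)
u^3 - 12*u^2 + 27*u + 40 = (u - 8)*(u - 5)*(u + 1)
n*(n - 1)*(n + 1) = n^3 - n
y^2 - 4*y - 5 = (y - 5)*(y + 1)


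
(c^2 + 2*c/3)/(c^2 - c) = (c + 2/3)/(c - 1)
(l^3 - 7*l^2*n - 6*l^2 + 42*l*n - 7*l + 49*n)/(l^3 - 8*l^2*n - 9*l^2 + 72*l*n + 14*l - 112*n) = (l^2 - 7*l*n + l - 7*n)/(l^2 - 8*l*n - 2*l + 16*n)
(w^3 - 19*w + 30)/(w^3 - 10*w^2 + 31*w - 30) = (w + 5)/(w - 5)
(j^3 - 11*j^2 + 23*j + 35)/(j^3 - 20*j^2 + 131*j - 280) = (j + 1)/(j - 8)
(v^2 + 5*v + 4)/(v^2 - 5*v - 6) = (v + 4)/(v - 6)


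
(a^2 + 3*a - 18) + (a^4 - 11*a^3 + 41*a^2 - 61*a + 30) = a^4 - 11*a^3 + 42*a^2 - 58*a + 12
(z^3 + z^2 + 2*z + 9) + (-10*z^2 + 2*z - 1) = z^3 - 9*z^2 + 4*z + 8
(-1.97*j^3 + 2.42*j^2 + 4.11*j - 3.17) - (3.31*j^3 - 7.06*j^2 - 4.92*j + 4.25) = -5.28*j^3 + 9.48*j^2 + 9.03*j - 7.42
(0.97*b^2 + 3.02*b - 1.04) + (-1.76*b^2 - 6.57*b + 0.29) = -0.79*b^2 - 3.55*b - 0.75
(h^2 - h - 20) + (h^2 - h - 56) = 2*h^2 - 2*h - 76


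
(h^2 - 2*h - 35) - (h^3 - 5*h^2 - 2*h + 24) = -h^3 + 6*h^2 - 59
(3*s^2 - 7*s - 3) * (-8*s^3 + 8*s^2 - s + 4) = -24*s^5 + 80*s^4 - 35*s^3 - 5*s^2 - 25*s - 12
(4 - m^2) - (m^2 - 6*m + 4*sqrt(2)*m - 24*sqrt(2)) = -2*m^2 - 4*sqrt(2)*m + 6*m + 4 + 24*sqrt(2)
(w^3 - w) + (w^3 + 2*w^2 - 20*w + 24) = 2*w^3 + 2*w^2 - 21*w + 24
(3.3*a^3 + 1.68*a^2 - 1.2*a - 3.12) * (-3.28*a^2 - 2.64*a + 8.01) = -10.824*a^5 - 14.2224*a^4 + 25.9338*a^3 + 26.8584*a^2 - 1.3752*a - 24.9912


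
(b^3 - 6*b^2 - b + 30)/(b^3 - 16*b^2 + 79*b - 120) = (b + 2)/(b - 8)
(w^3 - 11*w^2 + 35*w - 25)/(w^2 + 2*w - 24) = (w^3 - 11*w^2 + 35*w - 25)/(w^2 + 2*w - 24)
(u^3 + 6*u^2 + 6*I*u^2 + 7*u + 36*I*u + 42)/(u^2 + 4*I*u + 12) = (u^3 + 6*u^2*(1 + I) + u*(7 + 36*I) + 42)/(u^2 + 4*I*u + 12)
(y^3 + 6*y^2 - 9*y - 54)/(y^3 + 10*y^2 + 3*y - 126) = (y + 3)/(y + 7)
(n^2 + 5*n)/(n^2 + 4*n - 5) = n/(n - 1)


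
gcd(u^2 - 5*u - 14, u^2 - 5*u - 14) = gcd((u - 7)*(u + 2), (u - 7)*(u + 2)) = u^2 - 5*u - 14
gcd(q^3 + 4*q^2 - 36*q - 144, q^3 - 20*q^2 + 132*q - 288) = q - 6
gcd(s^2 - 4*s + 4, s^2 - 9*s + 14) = s - 2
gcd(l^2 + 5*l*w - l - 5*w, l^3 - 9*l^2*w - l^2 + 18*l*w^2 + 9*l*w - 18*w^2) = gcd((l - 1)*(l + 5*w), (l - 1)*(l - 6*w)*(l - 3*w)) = l - 1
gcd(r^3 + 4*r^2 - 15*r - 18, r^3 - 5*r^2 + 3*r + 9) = r^2 - 2*r - 3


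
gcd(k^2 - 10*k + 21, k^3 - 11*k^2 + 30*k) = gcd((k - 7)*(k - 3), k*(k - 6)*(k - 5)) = 1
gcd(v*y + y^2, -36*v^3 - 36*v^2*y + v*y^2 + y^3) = v + y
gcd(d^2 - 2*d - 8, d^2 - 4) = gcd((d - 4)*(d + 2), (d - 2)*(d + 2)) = d + 2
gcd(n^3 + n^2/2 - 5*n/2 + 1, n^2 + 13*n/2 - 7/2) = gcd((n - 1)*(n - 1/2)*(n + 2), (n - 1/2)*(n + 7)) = n - 1/2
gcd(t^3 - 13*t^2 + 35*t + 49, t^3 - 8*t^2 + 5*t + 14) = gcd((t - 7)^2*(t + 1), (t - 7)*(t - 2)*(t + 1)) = t^2 - 6*t - 7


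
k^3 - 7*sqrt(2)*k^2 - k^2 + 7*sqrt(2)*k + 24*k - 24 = (k - 1)*(k - 4*sqrt(2))*(k - 3*sqrt(2))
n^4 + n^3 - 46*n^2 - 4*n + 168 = (n - 6)*(n - 2)*(n + 2)*(n + 7)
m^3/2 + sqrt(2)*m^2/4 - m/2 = m*(m/2 + sqrt(2)/2)*(m - sqrt(2)/2)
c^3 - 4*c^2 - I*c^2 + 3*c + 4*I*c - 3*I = (c - 3)*(c - 1)*(c - I)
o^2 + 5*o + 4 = (o + 1)*(o + 4)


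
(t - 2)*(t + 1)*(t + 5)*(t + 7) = t^4 + 11*t^3 + 21*t^2 - 59*t - 70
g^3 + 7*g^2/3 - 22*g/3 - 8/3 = (g - 2)*(g + 1/3)*(g + 4)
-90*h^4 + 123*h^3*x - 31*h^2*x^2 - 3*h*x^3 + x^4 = (-5*h + x)*(-3*h + x)*(-h + x)*(6*h + x)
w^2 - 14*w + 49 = (w - 7)^2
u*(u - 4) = u^2 - 4*u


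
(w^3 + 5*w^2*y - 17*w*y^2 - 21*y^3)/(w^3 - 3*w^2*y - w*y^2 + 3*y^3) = (-w - 7*y)/(-w + y)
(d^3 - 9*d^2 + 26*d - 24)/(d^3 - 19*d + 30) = (d - 4)/(d + 5)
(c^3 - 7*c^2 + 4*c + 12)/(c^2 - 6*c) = c - 1 - 2/c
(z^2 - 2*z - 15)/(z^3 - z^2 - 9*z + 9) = (z - 5)/(z^2 - 4*z + 3)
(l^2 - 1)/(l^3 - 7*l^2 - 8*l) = (l - 1)/(l*(l - 8))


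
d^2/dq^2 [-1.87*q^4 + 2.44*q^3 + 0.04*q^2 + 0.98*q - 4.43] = -22.44*q^2 + 14.64*q + 0.08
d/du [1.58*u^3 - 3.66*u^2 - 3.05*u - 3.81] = 4.74*u^2 - 7.32*u - 3.05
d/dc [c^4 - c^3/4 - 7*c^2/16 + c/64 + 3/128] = 4*c^3 - 3*c^2/4 - 7*c/8 + 1/64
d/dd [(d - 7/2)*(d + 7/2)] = 2*d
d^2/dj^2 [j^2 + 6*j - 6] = 2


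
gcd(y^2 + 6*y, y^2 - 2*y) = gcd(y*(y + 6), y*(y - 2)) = y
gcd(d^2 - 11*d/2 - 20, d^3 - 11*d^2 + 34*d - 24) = 1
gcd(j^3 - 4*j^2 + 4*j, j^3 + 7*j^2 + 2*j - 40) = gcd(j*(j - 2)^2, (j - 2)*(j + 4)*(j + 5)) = j - 2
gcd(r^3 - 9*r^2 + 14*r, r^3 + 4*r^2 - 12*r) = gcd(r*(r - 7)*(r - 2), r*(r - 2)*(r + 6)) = r^2 - 2*r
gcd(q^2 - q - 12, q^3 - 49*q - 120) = q + 3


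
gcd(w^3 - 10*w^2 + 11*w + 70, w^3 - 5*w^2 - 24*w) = 1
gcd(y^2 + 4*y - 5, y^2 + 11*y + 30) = y + 5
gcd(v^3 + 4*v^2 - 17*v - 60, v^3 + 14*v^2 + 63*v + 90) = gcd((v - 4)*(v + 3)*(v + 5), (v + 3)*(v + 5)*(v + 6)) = v^2 + 8*v + 15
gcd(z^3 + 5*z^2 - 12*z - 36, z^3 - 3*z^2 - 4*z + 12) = z^2 - z - 6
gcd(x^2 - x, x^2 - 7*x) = x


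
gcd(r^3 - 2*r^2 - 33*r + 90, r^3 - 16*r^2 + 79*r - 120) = r^2 - 8*r + 15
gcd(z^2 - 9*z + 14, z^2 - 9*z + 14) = z^2 - 9*z + 14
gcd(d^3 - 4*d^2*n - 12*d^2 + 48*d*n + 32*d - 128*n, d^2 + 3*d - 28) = d - 4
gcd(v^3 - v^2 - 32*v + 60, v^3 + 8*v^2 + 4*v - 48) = v^2 + 4*v - 12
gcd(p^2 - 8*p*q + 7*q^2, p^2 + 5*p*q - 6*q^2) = p - q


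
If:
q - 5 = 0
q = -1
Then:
No Solution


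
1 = 1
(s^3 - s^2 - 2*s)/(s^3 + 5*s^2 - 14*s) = (s + 1)/(s + 7)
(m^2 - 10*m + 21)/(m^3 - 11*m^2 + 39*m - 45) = (m - 7)/(m^2 - 8*m + 15)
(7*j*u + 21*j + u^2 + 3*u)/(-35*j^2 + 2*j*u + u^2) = (u + 3)/(-5*j + u)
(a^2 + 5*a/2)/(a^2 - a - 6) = a*(2*a + 5)/(2*(a^2 - a - 6))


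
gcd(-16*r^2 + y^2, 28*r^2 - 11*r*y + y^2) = -4*r + y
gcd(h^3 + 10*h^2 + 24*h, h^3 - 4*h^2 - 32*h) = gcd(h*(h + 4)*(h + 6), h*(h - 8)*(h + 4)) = h^2 + 4*h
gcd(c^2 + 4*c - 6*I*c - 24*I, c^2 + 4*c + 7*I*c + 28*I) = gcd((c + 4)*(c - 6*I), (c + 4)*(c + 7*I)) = c + 4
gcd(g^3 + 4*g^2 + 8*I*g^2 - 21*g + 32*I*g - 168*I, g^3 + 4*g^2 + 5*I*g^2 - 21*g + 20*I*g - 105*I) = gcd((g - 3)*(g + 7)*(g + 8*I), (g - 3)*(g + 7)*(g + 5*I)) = g^2 + 4*g - 21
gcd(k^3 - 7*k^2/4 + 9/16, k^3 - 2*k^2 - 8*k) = 1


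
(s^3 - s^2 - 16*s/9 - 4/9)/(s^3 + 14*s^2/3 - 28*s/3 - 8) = (s + 1/3)/(s + 6)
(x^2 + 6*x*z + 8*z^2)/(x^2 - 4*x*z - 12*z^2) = (x + 4*z)/(x - 6*z)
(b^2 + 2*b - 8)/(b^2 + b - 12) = (b - 2)/(b - 3)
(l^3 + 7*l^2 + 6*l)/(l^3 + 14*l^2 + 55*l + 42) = l/(l + 7)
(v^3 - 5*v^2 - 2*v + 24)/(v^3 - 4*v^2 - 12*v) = (v^2 - 7*v + 12)/(v*(v - 6))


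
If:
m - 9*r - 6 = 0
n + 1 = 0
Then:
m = 9*r + 6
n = -1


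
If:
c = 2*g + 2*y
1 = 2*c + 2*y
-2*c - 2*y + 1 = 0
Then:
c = 1/2 - y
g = 1/4 - 3*y/2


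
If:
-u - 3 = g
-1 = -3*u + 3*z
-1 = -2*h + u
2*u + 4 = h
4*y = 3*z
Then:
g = -2/3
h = -2/3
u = -7/3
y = -2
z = -8/3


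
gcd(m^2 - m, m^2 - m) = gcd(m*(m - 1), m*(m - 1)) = m^2 - m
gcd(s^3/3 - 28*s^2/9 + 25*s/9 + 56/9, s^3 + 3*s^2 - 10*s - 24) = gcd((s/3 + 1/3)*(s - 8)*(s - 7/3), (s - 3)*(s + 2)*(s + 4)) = 1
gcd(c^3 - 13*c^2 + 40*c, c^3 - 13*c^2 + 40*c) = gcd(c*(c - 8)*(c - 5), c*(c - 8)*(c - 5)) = c^3 - 13*c^2 + 40*c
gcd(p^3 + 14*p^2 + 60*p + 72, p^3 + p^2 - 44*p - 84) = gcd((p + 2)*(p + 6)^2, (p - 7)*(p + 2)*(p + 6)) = p^2 + 8*p + 12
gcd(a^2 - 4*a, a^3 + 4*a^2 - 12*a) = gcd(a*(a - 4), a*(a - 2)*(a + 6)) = a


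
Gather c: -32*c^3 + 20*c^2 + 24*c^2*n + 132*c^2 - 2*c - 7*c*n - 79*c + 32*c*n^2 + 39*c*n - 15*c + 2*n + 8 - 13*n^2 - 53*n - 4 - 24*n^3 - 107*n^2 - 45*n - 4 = -32*c^3 + c^2*(24*n + 152) + c*(32*n^2 + 32*n - 96) - 24*n^3 - 120*n^2 - 96*n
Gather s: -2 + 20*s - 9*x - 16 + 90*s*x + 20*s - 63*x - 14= s*(90*x + 40) - 72*x - 32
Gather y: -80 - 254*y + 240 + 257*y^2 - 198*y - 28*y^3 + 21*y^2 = -28*y^3 + 278*y^2 - 452*y + 160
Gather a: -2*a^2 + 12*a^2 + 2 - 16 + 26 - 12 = 10*a^2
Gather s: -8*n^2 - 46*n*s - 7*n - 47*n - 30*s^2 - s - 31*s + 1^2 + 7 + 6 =-8*n^2 - 54*n - 30*s^2 + s*(-46*n - 32) + 14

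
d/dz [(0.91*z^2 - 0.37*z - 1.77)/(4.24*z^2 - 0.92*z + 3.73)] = (0.7316*z^2 + 21.7982*z - 3.0085)/(17.9776*z^4 - 7.8016*z^3 + 32.4768*z^2 - 6.8632*z + 13.9129)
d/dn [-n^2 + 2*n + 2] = 2 - 2*n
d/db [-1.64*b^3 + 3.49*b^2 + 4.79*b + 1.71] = -4.92*b^2 + 6.98*b + 4.79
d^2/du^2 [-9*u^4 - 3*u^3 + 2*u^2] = -108*u^2 - 18*u + 4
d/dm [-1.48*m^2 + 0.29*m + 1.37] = 0.29 - 2.96*m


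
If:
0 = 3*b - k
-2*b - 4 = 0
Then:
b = -2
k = -6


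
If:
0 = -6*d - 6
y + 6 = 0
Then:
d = -1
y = -6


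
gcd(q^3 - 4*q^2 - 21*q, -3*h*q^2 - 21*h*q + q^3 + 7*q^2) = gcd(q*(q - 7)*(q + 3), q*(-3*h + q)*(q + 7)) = q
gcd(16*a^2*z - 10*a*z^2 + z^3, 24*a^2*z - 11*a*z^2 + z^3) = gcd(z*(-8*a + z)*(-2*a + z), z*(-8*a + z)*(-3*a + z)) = -8*a*z + z^2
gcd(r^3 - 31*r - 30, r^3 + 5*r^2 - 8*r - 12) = r + 1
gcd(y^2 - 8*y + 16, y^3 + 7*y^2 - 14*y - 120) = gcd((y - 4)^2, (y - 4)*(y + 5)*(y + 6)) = y - 4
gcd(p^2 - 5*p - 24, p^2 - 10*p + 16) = p - 8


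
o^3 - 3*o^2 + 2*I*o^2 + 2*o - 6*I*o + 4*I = (o - 2)*(o - 1)*(o + 2*I)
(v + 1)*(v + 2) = v^2 + 3*v + 2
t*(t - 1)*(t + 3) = t^3 + 2*t^2 - 3*t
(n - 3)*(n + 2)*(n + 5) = n^3 + 4*n^2 - 11*n - 30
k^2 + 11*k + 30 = (k + 5)*(k + 6)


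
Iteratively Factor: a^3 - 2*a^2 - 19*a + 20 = (a - 5)*(a^2 + 3*a - 4) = (a - 5)*(a - 1)*(a + 4)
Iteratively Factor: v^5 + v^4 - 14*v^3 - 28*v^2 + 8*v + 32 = (v + 2)*(v^4 - v^3 - 12*v^2 - 4*v + 16) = (v - 4)*(v + 2)*(v^3 + 3*v^2 - 4) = (v - 4)*(v + 2)^2*(v^2 + v - 2) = (v - 4)*(v + 2)^3*(v - 1)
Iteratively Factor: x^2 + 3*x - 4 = (x + 4)*(x - 1)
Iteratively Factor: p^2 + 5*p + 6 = (p + 3)*(p + 2)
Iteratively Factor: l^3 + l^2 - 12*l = (l)*(l^2 + l - 12) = l*(l - 3)*(l + 4)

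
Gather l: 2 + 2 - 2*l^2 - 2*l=-2*l^2 - 2*l + 4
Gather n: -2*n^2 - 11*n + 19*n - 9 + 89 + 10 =-2*n^2 + 8*n + 90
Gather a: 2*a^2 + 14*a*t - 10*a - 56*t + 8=2*a^2 + a*(14*t - 10) - 56*t + 8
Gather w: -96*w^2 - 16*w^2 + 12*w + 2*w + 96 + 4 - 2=-112*w^2 + 14*w + 98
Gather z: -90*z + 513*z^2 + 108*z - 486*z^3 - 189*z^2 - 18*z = -486*z^3 + 324*z^2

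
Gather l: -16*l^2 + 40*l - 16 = -16*l^2 + 40*l - 16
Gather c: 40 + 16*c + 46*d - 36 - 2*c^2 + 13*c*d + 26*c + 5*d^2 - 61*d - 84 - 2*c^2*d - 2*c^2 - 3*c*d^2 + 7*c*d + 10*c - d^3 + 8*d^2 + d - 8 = c^2*(-2*d - 4) + c*(-3*d^2 + 20*d + 52) - d^3 + 13*d^2 - 14*d - 88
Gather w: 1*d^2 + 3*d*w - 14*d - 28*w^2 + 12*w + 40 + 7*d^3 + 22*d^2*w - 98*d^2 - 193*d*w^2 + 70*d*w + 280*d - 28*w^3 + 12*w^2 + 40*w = 7*d^3 - 97*d^2 + 266*d - 28*w^3 + w^2*(-193*d - 16) + w*(22*d^2 + 73*d + 52) + 40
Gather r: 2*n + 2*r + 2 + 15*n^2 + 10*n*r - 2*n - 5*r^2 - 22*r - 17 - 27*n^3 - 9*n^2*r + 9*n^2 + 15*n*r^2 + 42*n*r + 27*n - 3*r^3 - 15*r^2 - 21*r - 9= -27*n^3 + 24*n^2 + 27*n - 3*r^3 + r^2*(15*n - 20) + r*(-9*n^2 + 52*n - 41) - 24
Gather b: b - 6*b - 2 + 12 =10 - 5*b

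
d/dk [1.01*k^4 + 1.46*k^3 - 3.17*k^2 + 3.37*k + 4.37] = 4.04*k^3 + 4.38*k^2 - 6.34*k + 3.37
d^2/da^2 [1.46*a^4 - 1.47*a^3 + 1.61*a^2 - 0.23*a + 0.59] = 17.52*a^2 - 8.82*a + 3.22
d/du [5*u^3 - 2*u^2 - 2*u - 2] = 15*u^2 - 4*u - 2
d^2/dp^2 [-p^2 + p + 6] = -2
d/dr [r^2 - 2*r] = 2*r - 2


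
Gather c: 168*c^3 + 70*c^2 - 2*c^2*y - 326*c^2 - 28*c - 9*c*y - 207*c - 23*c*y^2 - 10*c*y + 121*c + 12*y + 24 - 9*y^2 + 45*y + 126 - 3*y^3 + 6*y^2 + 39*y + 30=168*c^3 + c^2*(-2*y - 256) + c*(-23*y^2 - 19*y - 114) - 3*y^3 - 3*y^2 + 96*y + 180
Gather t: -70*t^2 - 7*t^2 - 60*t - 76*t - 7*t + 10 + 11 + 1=-77*t^2 - 143*t + 22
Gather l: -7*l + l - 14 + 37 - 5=18 - 6*l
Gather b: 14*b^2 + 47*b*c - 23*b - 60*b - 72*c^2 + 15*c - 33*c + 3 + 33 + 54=14*b^2 + b*(47*c - 83) - 72*c^2 - 18*c + 90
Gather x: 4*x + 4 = 4*x + 4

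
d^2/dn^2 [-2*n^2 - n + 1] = -4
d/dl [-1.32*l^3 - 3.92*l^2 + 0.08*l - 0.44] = -3.96*l^2 - 7.84*l + 0.08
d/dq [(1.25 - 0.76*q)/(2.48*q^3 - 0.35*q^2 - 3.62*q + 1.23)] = (3.7696*q^3 - 9.566*q^2 + 0.875*q + 3.5902)/(6.1504*q^6 - 1.736*q^5 - 17.8327*q^4 + 8.6348*q^3 + 12.2434*q^2 - 8.9052*q + 1.5129)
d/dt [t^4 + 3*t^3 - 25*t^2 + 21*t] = 4*t^3 + 9*t^2 - 50*t + 21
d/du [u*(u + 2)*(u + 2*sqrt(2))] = 3*u^2 + 4*u + 4*sqrt(2)*u + 4*sqrt(2)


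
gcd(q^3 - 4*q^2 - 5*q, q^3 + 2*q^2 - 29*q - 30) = q^2 - 4*q - 5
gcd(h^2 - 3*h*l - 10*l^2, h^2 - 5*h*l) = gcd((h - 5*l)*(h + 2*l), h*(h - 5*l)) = h - 5*l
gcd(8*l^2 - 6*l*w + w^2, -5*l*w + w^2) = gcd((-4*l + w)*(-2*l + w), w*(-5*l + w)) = 1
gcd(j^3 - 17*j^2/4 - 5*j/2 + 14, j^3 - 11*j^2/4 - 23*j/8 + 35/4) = j^2 - j/4 - 7/2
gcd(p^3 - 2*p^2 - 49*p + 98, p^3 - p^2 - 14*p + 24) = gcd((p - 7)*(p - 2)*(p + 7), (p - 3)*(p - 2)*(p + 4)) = p - 2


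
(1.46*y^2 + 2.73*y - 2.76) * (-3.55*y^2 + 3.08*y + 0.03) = -5.183*y^4 - 5.1947*y^3 + 18.2502*y^2 - 8.4189*y - 0.0828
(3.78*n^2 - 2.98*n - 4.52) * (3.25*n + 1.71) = 12.285*n^3 - 3.2212*n^2 - 19.7858*n - 7.7292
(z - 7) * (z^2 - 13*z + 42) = z^3 - 20*z^2 + 133*z - 294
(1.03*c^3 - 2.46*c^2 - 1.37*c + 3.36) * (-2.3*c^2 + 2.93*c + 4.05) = -2.369*c^5 + 8.6759*c^4 + 0.114699999999999*c^3 - 21.7051*c^2 + 4.2963*c + 13.608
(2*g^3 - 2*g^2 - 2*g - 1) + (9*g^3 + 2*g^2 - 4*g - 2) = 11*g^3 - 6*g - 3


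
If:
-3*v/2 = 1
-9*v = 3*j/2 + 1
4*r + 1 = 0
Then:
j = 10/3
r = -1/4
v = -2/3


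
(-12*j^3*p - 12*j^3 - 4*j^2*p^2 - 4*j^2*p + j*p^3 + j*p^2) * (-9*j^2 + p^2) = 108*j^5*p + 108*j^5 + 36*j^4*p^2 + 36*j^4*p - 21*j^3*p^3 - 21*j^3*p^2 - 4*j^2*p^4 - 4*j^2*p^3 + j*p^5 + j*p^4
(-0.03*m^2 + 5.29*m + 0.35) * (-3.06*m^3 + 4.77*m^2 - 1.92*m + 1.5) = 0.0918*m^5 - 16.3305*m^4 + 24.2199*m^3 - 8.5323*m^2 + 7.263*m + 0.525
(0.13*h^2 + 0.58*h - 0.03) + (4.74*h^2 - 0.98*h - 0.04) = 4.87*h^2 - 0.4*h - 0.07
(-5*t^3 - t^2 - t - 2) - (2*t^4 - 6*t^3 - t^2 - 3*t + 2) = -2*t^4 + t^3 + 2*t - 4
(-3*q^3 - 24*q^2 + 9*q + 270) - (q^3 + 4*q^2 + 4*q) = -4*q^3 - 28*q^2 + 5*q + 270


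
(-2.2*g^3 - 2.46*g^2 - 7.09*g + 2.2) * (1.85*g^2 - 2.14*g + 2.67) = -4.07*g^5 + 0.157000000000001*g^4 - 13.7261*g^3 + 12.6744*g^2 - 23.6383*g + 5.874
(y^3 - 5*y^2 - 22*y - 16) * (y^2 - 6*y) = y^5 - 11*y^4 + 8*y^3 + 116*y^2 + 96*y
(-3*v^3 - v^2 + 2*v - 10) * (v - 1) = -3*v^4 + 2*v^3 + 3*v^2 - 12*v + 10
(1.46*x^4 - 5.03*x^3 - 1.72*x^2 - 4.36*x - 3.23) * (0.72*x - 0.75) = 1.0512*x^5 - 4.7166*x^4 + 2.5341*x^3 - 1.8492*x^2 + 0.9444*x + 2.4225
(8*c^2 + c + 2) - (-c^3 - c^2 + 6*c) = c^3 + 9*c^2 - 5*c + 2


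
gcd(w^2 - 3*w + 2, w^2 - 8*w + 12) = w - 2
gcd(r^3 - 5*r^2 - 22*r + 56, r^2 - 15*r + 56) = r - 7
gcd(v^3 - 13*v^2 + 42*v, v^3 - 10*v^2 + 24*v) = v^2 - 6*v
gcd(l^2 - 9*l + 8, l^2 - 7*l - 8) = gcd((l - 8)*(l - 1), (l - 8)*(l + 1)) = l - 8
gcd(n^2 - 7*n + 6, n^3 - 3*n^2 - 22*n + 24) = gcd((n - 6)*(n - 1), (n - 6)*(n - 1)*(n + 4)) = n^2 - 7*n + 6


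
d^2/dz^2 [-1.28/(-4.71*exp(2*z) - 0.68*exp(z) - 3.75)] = (1.28*(9.42*exp(z) + 0.68)*(18.84*exp(z) + 1.36)*exp(z) - (24.1152*exp(z) + 0.8704)*(4.71*exp(2*z) + 0.68*exp(z) + 3.75))*exp(z)/(4.71*exp(2*z) + 0.68*exp(z) + 3.75)^3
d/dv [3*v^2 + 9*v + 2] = 6*v + 9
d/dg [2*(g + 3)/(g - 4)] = -14/(g - 4)^2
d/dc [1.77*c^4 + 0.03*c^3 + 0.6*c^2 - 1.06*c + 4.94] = 7.08*c^3 + 0.09*c^2 + 1.2*c - 1.06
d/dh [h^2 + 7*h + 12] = 2*h + 7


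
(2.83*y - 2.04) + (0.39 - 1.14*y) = 1.69*y - 1.65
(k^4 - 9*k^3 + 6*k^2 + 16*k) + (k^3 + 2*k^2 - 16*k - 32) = k^4 - 8*k^3 + 8*k^2 - 32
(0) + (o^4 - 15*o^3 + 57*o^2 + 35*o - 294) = o^4 - 15*o^3 + 57*o^2 + 35*o - 294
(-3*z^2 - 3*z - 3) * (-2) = 6*z^2 + 6*z + 6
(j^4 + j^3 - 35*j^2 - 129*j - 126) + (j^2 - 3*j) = j^4 + j^3 - 34*j^2 - 132*j - 126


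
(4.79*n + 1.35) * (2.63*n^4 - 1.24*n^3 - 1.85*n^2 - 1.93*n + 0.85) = 12.5977*n^5 - 2.3891*n^4 - 10.5355*n^3 - 11.7422*n^2 + 1.466*n + 1.1475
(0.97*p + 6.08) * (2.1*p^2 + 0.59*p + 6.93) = 2.037*p^3 + 13.3403*p^2 + 10.3093*p + 42.1344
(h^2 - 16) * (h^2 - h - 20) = h^4 - h^3 - 36*h^2 + 16*h + 320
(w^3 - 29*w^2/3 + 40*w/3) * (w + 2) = w^4 - 23*w^3/3 - 6*w^2 + 80*w/3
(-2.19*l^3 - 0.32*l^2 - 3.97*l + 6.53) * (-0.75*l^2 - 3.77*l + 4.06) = 1.6425*l^5 + 8.4963*l^4 - 4.7075*l^3 + 8.7702*l^2 - 40.7363*l + 26.5118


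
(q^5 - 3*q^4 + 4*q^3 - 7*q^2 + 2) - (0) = q^5 - 3*q^4 + 4*q^3 - 7*q^2 + 2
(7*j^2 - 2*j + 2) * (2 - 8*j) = -56*j^3 + 30*j^2 - 20*j + 4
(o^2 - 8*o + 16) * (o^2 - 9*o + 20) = o^4 - 17*o^3 + 108*o^2 - 304*o + 320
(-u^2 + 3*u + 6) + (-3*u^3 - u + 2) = -3*u^3 - u^2 + 2*u + 8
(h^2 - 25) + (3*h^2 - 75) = 4*h^2 - 100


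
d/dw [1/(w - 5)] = -1/(w - 5)^2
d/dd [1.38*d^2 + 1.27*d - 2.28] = 2.76*d + 1.27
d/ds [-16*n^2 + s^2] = 2*s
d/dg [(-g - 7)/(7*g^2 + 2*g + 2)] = (7*g^2 + 98*g + 12)/(49*g^4 + 28*g^3 + 32*g^2 + 8*g + 4)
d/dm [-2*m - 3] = -2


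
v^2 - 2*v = v*(v - 2)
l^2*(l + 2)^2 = l^4 + 4*l^3 + 4*l^2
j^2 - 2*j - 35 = (j - 7)*(j + 5)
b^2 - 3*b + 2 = (b - 2)*(b - 1)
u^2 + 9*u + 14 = (u + 2)*(u + 7)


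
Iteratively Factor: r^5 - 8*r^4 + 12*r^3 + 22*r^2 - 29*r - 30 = (r + 1)*(r^4 - 9*r^3 + 21*r^2 + r - 30) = (r - 2)*(r + 1)*(r^3 - 7*r^2 + 7*r + 15) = (r - 3)*(r - 2)*(r + 1)*(r^2 - 4*r - 5) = (r - 5)*(r - 3)*(r - 2)*(r + 1)*(r + 1)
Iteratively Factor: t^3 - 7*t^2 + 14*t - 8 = (t - 1)*(t^2 - 6*t + 8) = (t - 2)*(t - 1)*(t - 4)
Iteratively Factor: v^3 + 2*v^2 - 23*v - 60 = (v + 4)*(v^2 - 2*v - 15) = (v + 3)*(v + 4)*(v - 5)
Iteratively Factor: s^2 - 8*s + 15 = (s - 3)*(s - 5)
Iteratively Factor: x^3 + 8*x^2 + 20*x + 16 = (x + 2)*(x^2 + 6*x + 8) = (x + 2)^2*(x + 4)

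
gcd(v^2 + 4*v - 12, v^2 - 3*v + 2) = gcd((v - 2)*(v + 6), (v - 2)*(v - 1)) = v - 2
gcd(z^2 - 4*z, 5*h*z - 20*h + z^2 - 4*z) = z - 4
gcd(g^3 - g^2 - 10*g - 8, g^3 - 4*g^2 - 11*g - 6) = g + 1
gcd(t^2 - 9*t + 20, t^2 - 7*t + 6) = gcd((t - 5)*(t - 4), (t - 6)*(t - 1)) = 1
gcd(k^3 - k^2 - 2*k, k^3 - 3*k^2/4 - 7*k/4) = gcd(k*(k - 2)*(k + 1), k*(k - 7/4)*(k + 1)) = k^2 + k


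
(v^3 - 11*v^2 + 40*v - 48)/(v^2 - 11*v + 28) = (v^2 - 7*v + 12)/(v - 7)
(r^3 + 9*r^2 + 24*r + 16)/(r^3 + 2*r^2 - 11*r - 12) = (r + 4)/(r - 3)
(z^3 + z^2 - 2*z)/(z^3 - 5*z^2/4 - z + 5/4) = 4*z*(z + 2)/(4*z^2 - z - 5)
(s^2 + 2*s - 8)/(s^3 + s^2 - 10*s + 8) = 1/(s - 1)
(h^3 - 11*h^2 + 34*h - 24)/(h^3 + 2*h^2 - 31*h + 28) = (h - 6)/(h + 7)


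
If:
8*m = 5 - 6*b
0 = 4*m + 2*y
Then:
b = 2*y/3 + 5/6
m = -y/2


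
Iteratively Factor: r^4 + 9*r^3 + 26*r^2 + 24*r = (r + 4)*(r^3 + 5*r^2 + 6*r) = (r + 3)*(r + 4)*(r^2 + 2*r) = (r + 2)*(r + 3)*(r + 4)*(r)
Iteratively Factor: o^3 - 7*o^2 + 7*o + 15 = (o - 3)*(o^2 - 4*o - 5) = (o - 3)*(o + 1)*(o - 5)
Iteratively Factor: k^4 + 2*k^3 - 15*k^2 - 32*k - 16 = (k + 4)*(k^3 - 2*k^2 - 7*k - 4) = (k + 1)*(k + 4)*(k^2 - 3*k - 4) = (k - 4)*(k + 1)*(k + 4)*(k + 1)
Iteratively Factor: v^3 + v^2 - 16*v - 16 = (v + 4)*(v^2 - 3*v - 4) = (v + 1)*(v + 4)*(v - 4)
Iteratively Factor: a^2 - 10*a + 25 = (a - 5)*(a - 5)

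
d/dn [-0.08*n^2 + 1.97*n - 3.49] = 1.97 - 0.16*n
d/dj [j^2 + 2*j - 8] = 2*j + 2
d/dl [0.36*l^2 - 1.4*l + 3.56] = 0.72*l - 1.4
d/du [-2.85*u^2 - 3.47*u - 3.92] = -5.7*u - 3.47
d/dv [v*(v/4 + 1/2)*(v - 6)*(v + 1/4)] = v^3 - 45*v^2/16 - 13*v/2 - 3/4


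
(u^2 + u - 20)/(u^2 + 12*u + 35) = (u - 4)/(u + 7)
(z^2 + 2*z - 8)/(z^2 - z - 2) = (z + 4)/(z + 1)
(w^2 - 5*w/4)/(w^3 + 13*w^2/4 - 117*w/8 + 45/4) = 2*w/(2*w^2 + 9*w - 18)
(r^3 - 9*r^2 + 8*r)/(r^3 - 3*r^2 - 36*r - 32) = r*(r - 1)/(r^2 + 5*r + 4)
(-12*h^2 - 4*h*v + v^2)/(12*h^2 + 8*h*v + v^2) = (-6*h + v)/(6*h + v)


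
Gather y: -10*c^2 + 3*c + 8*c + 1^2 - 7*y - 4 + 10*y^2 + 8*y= -10*c^2 + 11*c + 10*y^2 + y - 3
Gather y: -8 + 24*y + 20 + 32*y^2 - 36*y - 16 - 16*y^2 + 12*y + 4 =16*y^2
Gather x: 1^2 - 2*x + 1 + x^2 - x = x^2 - 3*x + 2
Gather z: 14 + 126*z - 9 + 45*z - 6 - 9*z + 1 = 162*z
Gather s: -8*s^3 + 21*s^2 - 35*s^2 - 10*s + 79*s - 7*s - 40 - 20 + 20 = -8*s^3 - 14*s^2 + 62*s - 40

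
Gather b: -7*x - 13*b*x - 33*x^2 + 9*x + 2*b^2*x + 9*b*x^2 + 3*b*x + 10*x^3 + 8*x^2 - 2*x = 2*b^2*x + b*(9*x^2 - 10*x) + 10*x^3 - 25*x^2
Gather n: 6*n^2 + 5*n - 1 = 6*n^2 + 5*n - 1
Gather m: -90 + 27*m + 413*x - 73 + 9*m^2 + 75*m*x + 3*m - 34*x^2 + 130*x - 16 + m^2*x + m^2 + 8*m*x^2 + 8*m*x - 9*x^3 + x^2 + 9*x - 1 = m^2*(x + 10) + m*(8*x^2 + 83*x + 30) - 9*x^3 - 33*x^2 + 552*x - 180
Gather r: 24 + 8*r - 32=8*r - 8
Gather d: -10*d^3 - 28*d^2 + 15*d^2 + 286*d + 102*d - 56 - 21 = -10*d^3 - 13*d^2 + 388*d - 77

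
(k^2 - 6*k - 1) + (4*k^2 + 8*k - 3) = 5*k^2 + 2*k - 4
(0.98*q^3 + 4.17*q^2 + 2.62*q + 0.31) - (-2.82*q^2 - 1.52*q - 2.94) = 0.98*q^3 + 6.99*q^2 + 4.14*q + 3.25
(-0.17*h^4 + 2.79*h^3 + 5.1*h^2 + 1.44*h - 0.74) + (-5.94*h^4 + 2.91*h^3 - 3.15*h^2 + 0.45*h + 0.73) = -6.11*h^4 + 5.7*h^3 + 1.95*h^2 + 1.89*h - 0.01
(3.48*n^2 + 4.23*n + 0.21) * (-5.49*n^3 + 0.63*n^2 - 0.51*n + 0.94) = -19.1052*n^5 - 21.0303*n^4 - 0.2628*n^3 + 1.2462*n^2 + 3.8691*n + 0.1974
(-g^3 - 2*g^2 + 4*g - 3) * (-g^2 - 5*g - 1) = g^5 + 7*g^4 + 7*g^3 - 15*g^2 + 11*g + 3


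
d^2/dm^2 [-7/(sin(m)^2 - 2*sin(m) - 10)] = 14*(-2*sin(m)^4 + 3*sin(m)^3 - 19*sin(m)^2 + 4*sin(m) + 14)/(2*sin(m) + cos(m)^2 + 9)^3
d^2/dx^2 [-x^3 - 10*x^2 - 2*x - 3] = -6*x - 20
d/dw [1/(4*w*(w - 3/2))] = (3 - 4*w)/(2*w^2*(4*w^2 - 12*w + 9))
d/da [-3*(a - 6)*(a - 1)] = 21 - 6*a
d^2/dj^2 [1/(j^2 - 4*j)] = 2*(-j*(j - 4) + 4*(j - 2)^2)/(j^3*(j - 4)^3)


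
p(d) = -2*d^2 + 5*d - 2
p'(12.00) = -43.00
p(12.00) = -230.00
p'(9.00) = -31.00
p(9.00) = -119.00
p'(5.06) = -15.24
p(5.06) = -27.91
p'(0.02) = 4.92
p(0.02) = -1.90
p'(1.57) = -1.28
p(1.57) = 0.92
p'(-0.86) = 8.44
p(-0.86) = -7.78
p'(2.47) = -4.88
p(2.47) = -1.85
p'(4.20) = -11.80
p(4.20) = -16.28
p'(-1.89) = 12.56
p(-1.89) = -18.59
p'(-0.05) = 5.20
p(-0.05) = -2.26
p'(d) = 5 - 4*d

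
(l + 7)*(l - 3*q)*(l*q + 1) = l^3*q - 3*l^2*q^2 + 7*l^2*q + l^2 - 21*l*q^2 - 3*l*q + 7*l - 21*q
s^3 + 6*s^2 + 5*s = s*(s + 1)*(s + 5)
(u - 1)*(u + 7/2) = u^2 + 5*u/2 - 7/2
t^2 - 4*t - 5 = (t - 5)*(t + 1)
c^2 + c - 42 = (c - 6)*(c + 7)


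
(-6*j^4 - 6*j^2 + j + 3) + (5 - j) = -6*j^4 - 6*j^2 + 8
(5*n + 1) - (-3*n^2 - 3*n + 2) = 3*n^2 + 8*n - 1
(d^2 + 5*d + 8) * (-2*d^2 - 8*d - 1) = -2*d^4 - 18*d^3 - 57*d^2 - 69*d - 8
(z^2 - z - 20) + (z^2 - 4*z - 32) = 2*z^2 - 5*z - 52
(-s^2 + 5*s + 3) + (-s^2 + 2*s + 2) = -2*s^2 + 7*s + 5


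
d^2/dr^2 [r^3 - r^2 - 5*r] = 6*r - 2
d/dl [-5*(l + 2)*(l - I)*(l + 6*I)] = -15*l^2 - l*(20 + 50*I) - 30 - 50*I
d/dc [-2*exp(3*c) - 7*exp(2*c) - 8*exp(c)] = (-6*exp(2*c) - 14*exp(c) - 8)*exp(c)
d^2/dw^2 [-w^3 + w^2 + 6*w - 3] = 2 - 6*w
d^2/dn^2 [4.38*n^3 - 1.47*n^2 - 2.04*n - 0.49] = 26.28*n - 2.94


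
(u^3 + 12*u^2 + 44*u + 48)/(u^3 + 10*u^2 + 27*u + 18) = (u^2 + 6*u + 8)/(u^2 + 4*u + 3)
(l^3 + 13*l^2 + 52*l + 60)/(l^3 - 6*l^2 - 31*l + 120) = (l^2 + 8*l + 12)/(l^2 - 11*l + 24)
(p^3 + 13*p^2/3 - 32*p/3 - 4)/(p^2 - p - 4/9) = 3*(p^2 + 4*p - 12)/(3*p - 4)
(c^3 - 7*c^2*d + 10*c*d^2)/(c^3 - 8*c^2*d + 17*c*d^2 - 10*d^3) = c/(c - d)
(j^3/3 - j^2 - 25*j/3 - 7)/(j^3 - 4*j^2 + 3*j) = (j^3 - 3*j^2 - 25*j - 21)/(3*j*(j^2 - 4*j + 3))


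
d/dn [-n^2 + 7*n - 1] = 7 - 2*n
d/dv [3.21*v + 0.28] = 3.21000000000000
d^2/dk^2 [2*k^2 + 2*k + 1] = 4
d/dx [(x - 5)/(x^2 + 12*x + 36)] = (16 - x)/(x^3 + 18*x^2 + 108*x + 216)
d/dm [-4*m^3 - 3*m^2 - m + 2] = -12*m^2 - 6*m - 1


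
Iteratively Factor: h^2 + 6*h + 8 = (h + 2)*(h + 4)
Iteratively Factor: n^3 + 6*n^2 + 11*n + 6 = (n + 2)*(n^2 + 4*n + 3) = (n + 2)*(n + 3)*(n + 1)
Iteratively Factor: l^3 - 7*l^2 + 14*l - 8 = (l - 2)*(l^2 - 5*l + 4) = (l - 2)*(l - 1)*(l - 4)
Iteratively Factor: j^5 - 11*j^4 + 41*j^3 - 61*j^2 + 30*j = (j - 1)*(j^4 - 10*j^3 + 31*j^2 - 30*j) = (j - 2)*(j - 1)*(j^3 - 8*j^2 + 15*j) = (j - 5)*(j - 2)*(j - 1)*(j^2 - 3*j) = (j - 5)*(j - 3)*(j - 2)*(j - 1)*(j)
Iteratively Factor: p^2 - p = (p - 1)*(p)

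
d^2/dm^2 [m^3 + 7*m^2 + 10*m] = 6*m + 14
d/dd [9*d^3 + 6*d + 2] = 27*d^2 + 6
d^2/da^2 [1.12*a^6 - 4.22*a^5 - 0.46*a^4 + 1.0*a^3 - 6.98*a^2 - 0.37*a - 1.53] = 33.6*a^4 - 84.4*a^3 - 5.52*a^2 + 6.0*a - 13.96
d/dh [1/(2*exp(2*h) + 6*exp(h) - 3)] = (-4*exp(h) - 6)*exp(h)/(2*exp(2*h) + 6*exp(h) - 3)^2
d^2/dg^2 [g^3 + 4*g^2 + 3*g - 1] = 6*g + 8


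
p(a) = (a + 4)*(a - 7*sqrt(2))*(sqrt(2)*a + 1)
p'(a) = sqrt(2)*(a + 4)*(a - 7*sqrt(2)) + (a + 4)*(sqrt(2)*a + 1) + (a - 7*sqrt(2))*(sqrt(2)*a + 1)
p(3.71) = -298.10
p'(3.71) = -57.99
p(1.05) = -111.05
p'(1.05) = -72.64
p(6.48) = -364.24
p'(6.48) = 21.08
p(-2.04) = 44.11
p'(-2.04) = -14.28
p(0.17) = -50.33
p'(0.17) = -64.27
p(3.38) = -278.10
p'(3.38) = -63.07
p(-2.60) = 46.84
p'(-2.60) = 4.97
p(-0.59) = -5.92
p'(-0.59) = -51.76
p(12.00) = 603.96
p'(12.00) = 372.81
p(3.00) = -253.20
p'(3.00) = -67.77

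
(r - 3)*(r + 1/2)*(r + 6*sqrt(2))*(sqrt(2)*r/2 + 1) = sqrt(2)*r^4/2 - 5*sqrt(2)*r^3/4 + 7*r^3 - 35*r^2/2 + 21*sqrt(2)*r^2/4 - 15*sqrt(2)*r - 21*r/2 - 9*sqrt(2)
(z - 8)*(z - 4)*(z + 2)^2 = z^4 - 8*z^3 - 12*z^2 + 80*z + 128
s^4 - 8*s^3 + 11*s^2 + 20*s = s*(s - 5)*(s - 4)*(s + 1)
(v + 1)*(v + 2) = v^2 + 3*v + 2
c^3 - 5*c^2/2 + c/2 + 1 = (c - 2)*(c - 1)*(c + 1/2)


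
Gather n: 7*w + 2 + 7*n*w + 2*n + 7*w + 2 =n*(7*w + 2) + 14*w + 4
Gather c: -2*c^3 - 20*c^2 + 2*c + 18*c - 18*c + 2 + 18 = -2*c^3 - 20*c^2 + 2*c + 20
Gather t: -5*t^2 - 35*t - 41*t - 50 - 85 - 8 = -5*t^2 - 76*t - 143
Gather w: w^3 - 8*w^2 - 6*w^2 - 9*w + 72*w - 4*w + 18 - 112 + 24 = w^3 - 14*w^2 + 59*w - 70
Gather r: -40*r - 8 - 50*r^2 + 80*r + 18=-50*r^2 + 40*r + 10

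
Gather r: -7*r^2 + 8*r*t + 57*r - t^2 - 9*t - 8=-7*r^2 + r*(8*t + 57) - t^2 - 9*t - 8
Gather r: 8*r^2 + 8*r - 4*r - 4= 8*r^2 + 4*r - 4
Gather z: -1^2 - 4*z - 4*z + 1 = -8*z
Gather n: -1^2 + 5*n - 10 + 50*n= 55*n - 11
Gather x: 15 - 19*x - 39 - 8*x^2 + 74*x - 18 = -8*x^2 + 55*x - 42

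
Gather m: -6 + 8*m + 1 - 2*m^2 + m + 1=-2*m^2 + 9*m - 4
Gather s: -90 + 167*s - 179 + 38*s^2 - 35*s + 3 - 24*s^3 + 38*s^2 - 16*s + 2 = -24*s^3 + 76*s^2 + 116*s - 264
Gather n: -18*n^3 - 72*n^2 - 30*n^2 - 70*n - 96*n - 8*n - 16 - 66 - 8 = -18*n^3 - 102*n^2 - 174*n - 90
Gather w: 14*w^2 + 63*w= 14*w^2 + 63*w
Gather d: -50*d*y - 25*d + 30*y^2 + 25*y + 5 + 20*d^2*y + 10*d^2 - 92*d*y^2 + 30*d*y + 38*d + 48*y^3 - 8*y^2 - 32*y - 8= d^2*(20*y + 10) + d*(-92*y^2 - 20*y + 13) + 48*y^3 + 22*y^2 - 7*y - 3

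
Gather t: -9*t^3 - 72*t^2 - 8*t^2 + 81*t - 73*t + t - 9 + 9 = -9*t^3 - 80*t^2 + 9*t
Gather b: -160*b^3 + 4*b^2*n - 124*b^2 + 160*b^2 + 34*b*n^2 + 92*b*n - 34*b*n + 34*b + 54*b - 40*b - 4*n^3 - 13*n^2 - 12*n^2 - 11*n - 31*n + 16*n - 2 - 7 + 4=-160*b^3 + b^2*(4*n + 36) + b*(34*n^2 + 58*n + 48) - 4*n^3 - 25*n^2 - 26*n - 5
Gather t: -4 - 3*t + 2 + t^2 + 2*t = t^2 - t - 2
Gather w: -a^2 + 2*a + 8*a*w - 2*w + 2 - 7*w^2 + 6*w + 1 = -a^2 + 2*a - 7*w^2 + w*(8*a + 4) + 3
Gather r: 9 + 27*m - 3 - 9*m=18*m + 6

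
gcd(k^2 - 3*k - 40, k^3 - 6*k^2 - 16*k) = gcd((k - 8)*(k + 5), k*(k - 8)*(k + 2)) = k - 8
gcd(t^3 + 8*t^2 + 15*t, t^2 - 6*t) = t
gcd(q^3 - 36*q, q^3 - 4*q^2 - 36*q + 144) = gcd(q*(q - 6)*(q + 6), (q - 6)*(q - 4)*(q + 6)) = q^2 - 36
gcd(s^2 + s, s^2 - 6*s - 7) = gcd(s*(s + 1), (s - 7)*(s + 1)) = s + 1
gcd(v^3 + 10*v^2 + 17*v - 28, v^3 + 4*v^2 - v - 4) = v^2 + 3*v - 4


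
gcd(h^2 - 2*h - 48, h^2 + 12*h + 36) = h + 6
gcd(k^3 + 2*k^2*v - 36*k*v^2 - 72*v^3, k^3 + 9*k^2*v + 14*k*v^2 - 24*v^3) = k + 6*v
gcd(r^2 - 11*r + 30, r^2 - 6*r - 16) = 1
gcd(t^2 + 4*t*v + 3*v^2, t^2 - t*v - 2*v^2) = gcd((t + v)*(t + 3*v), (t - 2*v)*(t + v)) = t + v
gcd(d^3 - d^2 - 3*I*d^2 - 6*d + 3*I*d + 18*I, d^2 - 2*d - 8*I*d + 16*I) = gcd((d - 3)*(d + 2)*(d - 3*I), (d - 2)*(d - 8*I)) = 1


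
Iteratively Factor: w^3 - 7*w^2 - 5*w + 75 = (w - 5)*(w^2 - 2*w - 15) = (w - 5)^2*(w + 3)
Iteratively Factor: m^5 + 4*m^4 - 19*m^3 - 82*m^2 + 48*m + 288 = (m + 3)*(m^4 + m^3 - 22*m^2 - 16*m + 96) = (m + 3)^2*(m^3 - 2*m^2 - 16*m + 32) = (m + 3)^2*(m + 4)*(m^2 - 6*m + 8) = (m - 4)*(m + 3)^2*(m + 4)*(m - 2)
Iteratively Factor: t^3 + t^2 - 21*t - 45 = (t + 3)*(t^2 - 2*t - 15) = (t - 5)*(t + 3)*(t + 3)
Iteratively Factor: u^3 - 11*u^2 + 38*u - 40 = (u - 2)*(u^2 - 9*u + 20) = (u - 5)*(u - 2)*(u - 4)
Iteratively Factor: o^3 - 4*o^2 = (o)*(o^2 - 4*o) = o^2*(o - 4)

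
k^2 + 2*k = k*(k + 2)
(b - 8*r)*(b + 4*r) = b^2 - 4*b*r - 32*r^2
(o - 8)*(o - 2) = o^2 - 10*o + 16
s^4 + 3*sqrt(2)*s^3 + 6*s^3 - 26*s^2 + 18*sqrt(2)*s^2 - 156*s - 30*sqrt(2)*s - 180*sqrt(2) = (s + 6)*(s - 3*sqrt(2))*(s + sqrt(2))*(s + 5*sqrt(2))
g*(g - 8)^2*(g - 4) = g^4 - 20*g^3 + 128*g^2 - 256*g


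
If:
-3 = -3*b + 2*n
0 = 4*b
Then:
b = 0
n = -3/2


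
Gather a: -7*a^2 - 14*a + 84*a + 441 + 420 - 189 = -7*a^2 + 70*a + 672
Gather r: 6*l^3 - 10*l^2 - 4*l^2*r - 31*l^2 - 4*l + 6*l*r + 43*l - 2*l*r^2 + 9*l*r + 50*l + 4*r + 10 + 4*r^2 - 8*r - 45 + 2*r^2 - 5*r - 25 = 6*l^3 - 41*l^2 + 89*l + r^2*(6 - 2*l) + r*(-4*l^2 + 15*l - 9) - 60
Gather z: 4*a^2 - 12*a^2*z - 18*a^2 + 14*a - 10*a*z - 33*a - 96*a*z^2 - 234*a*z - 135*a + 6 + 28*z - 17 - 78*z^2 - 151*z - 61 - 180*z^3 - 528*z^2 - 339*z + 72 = -14*a^2 - 154*a - 180*z^3 + z^2*(-96*a - 606) + z*(-12*a^2 - 244*a - 462)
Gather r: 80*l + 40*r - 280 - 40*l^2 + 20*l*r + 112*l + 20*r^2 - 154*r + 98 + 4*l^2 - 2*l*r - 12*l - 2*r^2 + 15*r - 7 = -36*l^2 + 180*l + 18*r^2 + r*(18*l - 99) - 189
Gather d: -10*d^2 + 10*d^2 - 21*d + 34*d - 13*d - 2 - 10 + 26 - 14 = 0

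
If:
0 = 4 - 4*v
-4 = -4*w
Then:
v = 1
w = 1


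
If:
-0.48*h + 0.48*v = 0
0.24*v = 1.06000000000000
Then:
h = 4.42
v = 4.42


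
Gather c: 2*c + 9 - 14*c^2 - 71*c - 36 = -14*c^2 - 69*c - 27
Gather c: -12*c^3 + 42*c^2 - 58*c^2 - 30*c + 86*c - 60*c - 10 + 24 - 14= -12*c^3 - 16*c^2 - 4*c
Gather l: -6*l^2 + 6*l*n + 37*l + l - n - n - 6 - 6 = -6*l^2 + l*(6*n + 38) - 2*n - 12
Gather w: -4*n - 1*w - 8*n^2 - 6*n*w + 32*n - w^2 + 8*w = -8*n^2 + 28*n - w^2 + w*(7 - 6*n)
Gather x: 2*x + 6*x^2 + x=6*x^2 + 3*x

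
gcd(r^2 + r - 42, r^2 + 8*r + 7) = r + 7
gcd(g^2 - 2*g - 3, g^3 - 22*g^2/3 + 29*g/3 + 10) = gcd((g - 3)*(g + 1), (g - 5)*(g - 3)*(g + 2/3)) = g - 3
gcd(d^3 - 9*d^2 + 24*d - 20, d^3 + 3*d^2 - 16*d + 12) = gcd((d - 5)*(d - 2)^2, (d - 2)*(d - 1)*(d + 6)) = d - 2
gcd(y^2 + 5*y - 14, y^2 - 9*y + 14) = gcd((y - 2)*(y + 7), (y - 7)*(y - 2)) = y - 2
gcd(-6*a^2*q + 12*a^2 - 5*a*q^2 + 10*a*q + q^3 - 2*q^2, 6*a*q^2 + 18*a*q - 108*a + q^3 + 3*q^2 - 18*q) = 1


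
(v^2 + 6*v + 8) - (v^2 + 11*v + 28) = -5*v - 20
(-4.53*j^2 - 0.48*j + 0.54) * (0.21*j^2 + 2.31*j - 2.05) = -0.9513*j^4 - 10.5651*j^3 + 8.2911*j^2 + 2.2314*j - 1.107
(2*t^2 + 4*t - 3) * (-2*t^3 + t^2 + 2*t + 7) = -4*t^5 - 6*t^4 + 14*t^3 + 19*t^2 + 22*t - 21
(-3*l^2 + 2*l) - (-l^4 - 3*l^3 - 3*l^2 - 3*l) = l^4 + 3*l^3 + 5*l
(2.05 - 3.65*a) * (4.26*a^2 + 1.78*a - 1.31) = -15.549*a^3 + 2.236*a^2 + 8.4305*a - 2.6855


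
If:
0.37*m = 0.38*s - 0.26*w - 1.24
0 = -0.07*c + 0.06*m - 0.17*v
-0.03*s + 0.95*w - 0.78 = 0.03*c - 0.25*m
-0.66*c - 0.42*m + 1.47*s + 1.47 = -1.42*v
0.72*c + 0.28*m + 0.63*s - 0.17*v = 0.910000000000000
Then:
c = 1.73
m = -4.02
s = 0.68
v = -2.13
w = 1.96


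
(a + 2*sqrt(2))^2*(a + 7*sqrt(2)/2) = a^3 + 15*sqrt(2)*a^2/2 + 36*a + 28*sqrt(2)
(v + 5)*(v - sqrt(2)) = v^2 - sqrt(2)*v + 5*v - 5*sqrt(2)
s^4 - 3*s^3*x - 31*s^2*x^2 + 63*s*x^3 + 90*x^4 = (s - 6*x)*(s - 3*x)*(s + x)*(s + 5*x)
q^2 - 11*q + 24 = (q - 8)*(q - 3)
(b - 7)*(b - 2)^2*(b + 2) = b^4 - 9*b^3 + 10*b^2 + 36*b - 56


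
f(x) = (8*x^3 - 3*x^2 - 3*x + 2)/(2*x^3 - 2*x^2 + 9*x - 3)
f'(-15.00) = -0.02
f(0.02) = -0.69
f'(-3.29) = -0.51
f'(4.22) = 0.29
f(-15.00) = 3.77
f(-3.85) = 2.69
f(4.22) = 3.59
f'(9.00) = 0.02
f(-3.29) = 2.43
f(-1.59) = 1.08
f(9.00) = 4.05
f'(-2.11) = -0.91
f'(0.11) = -1.78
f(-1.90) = 1.41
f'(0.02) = -1.07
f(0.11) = -0.81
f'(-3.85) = -0.39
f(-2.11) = 1.61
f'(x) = (-6*x^2 + 4*x - 9)*(8*x^3 - 3*x^2 - 3*x + 2)/(2*x^3 - 2*x^2 + 9*x - 3)^2 + (24*x^2 - 6*x - 3)/(2*x^3 - 2*x^2 + 9*x - 3)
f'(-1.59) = -1.12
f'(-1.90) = -1.00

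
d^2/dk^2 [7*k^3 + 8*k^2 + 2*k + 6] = 42*k + 16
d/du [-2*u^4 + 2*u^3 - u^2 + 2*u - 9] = -8*u^3 + 6*u^2 - 2*u + 2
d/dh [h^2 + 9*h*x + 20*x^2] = 2*h + 9*x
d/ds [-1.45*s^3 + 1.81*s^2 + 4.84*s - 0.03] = -4.35*s^2 + 3.62*s + 4.84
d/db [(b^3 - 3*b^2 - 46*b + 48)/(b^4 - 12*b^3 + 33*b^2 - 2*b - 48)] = (-b^4 - 10*b^3 + 39*b^2 - 36*b + 36)/(b^6 - 8*b^5 + 18*b^4 + 4*b^3 - 47*b^2 + 12*b + 36)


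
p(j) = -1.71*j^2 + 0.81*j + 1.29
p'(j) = 0.81 - 3.42*j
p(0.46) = 1.30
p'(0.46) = -0.76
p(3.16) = -13.23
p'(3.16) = -10.00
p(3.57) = -17.61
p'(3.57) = -11.40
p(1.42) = -1.01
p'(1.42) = -4.05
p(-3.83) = -26.90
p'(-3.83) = 13.91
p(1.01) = 0.36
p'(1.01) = -2.64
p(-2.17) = -8.52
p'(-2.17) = 8.23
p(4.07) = -23.74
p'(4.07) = -13.11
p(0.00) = 1.29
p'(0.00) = 0.81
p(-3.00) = -16.53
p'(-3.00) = 11.07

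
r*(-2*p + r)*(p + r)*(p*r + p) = -2*p^3*r^2 - 2*p^3*r - p^2*r^3 - p^2*r^2 + p*r^4 + p*r^3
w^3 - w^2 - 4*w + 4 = (w - 2)*(w - 1)*(w + 2)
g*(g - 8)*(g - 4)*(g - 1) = g^4 - 13*g^3 + 44*g^2 - 32*g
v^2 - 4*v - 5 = (v - 5)*(v + 1)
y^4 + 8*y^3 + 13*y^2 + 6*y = y*(y + 1)^2*(y + 6)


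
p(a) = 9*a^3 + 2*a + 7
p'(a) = 27*a^2 + 2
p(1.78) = 61.32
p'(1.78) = 87.55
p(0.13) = 7.28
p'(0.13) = 2.46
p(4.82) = 1024.46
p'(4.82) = 629.27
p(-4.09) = -616.94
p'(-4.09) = 453.66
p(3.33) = 345.99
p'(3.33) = 301.40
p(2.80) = 210.17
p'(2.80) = 213.68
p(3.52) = 406.57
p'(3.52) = 336.54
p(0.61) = 10.26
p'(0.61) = 12.05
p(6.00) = 1963.00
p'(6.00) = 974.00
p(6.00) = 1963.00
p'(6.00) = 974.00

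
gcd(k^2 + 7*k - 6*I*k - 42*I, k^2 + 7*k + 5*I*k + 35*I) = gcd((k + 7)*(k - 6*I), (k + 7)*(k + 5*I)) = k + 7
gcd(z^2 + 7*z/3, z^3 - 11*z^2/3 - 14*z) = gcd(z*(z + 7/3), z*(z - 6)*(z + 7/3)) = z^2 + 7*z/3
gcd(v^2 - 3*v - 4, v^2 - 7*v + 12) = v - 4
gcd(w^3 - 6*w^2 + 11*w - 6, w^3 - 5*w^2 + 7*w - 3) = w^2 - 4*w + 3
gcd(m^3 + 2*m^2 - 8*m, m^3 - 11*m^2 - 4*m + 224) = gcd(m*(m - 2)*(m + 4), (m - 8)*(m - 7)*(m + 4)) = m + 4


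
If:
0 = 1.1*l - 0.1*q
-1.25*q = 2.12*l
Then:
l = 0.00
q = 0.00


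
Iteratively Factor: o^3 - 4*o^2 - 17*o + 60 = (o - 5)*(o^2 + o - 12) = (o - 5)*(o + 4)*(o - 3)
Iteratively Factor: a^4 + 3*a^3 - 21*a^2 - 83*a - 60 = (a + 1)*(a^3 + 2*a^2 - 23*a - 60) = (a + 1)*(a + 3)*(a^2 - a - 20) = (a - 5)*(a + 1)*(a + 3)*(a + 4)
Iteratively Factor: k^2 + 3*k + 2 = (k + 2)*(k + 1)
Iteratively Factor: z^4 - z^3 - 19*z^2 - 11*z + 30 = (z - 5)*(z^3 + 4*z^2 + z - 6) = (z - 5)*(z + 2)*(z^2 + 2*z - 3) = (z - 5)*(z - 1)*(z + 2)*(z + 3)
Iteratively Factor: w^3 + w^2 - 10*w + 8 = (w - 2)*(w^2 + 3*w - 4) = (w - 2)*(w + 4)*(w - 1)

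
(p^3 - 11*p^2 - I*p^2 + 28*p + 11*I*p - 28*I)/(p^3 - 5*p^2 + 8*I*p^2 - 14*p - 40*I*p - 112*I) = (p^2 + p*(-4 - I) + 4*I)/(p^2 + p*(2 + 8*I) + 16*I)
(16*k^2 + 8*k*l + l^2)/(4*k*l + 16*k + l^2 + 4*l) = (4*k + l)/(l + 4)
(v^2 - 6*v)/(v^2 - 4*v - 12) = v/(v + 2)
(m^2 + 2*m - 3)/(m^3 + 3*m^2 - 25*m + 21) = (m + 3)/(m^2 + 4*m - 21)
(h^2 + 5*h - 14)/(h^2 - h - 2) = (h + 7)/(h + 1)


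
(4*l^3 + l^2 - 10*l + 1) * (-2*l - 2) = -8*l^4 - 10*l^3 + 18*l^2 + 18*l - 2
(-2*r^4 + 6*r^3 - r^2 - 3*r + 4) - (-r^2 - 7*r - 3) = -2*r^4 + 6*r^3 + 4*r + 7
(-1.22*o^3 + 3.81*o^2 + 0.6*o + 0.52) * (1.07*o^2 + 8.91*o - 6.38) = -1.3054*o^5 - 6.7935*o^4 + 42.3727*o^3 - 18.4054*o^2 + 0.805200000000001*o - 3.3176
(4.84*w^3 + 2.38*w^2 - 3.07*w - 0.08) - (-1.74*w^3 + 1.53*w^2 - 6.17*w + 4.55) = 6.58*w^3 + 0.85*w^2 + 3.1*w - 4.63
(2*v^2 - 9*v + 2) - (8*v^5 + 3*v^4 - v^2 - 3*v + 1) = -8*v^5 - 3*v^4 + 3*v^2 - 6*v + 1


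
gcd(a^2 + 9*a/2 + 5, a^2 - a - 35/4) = a + 5/2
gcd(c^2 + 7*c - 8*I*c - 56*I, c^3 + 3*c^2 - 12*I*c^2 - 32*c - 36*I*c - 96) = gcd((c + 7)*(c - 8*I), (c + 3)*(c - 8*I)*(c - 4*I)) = c - 8*I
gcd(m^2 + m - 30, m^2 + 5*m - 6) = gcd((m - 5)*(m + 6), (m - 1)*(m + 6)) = m + 6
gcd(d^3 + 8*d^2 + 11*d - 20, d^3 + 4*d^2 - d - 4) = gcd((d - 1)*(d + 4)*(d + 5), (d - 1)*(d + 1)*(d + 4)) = d^2 + 3*d - 4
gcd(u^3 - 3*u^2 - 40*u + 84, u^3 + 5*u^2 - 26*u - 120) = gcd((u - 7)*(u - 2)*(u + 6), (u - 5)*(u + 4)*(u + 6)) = u + 6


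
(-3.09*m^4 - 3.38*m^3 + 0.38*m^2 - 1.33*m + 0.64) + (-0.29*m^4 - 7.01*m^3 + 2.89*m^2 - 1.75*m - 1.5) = -3.38*m^4 - 10.39*m^3 + 3.27*m^2 - 3.08*m - 0.86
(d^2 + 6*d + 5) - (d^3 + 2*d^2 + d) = -d^3 - d^2 + 5*d + 5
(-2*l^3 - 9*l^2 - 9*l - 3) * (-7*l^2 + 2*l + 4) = 14*l^5 + 59*l^4 + 37*l^3 - 33*l^2 - 42*l - 12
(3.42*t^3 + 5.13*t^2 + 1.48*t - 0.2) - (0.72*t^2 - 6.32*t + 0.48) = 3.42*t^3 + 4.41*t^2 + 7.8*t - 0.68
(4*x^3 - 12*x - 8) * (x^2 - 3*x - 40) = 4*x^5 - 12*x^4 - 172*x^3 + 28*x^2 + 504*x + 320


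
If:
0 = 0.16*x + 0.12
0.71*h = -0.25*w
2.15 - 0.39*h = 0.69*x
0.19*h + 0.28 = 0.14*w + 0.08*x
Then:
No Solution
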